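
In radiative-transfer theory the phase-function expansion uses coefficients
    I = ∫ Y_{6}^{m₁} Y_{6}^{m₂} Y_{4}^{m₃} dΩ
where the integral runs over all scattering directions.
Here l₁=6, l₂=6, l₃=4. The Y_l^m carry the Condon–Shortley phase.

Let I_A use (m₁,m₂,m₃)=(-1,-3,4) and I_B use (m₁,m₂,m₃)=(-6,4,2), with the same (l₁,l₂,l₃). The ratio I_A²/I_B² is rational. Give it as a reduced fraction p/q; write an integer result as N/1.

1372/1485

Shared (l₁,l₂,l₃)=(6,6,4): N and (l;000)² cancel in I_A²/I_B².
A: Δ = 8!·4!·4!/17! = 1/15315300; Racah Σ t=3..3: t=3:−1/414720 = -1/414720; ⇒ 3j(6 6 4; -1 -3 4)² = 49/2431, sgn -1
B: Δ = 8!·4!·4!/17! = 1/15315300; Racah Σ t=8..8: t=8:+1/3870720 = 1/3870720; ⇒ 3j(6 6 4; -6 4 2)² = 135/6188, sgn +1
I_A²/I_B² = (49/2431)/(135/6188) = 1372/1485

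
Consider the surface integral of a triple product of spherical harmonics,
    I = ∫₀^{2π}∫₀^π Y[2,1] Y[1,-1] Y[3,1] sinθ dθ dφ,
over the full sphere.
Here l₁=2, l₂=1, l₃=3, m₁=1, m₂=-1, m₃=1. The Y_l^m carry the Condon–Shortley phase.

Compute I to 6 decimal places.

0.000000

Σmᵢ = 1 ≠ 0, so the φ-integral vanishes; I = 0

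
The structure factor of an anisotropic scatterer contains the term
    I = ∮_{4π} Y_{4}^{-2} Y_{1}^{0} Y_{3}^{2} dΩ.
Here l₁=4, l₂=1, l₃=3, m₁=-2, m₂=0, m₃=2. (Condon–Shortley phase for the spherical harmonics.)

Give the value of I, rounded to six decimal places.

0.213244

Rules hold: Σm=0, L=8 even, 3≤3≤5.
N = 9·3·7 = 189
Δ = 2!·6!·0!/9! = 1/252
Racah Σ t=1..1: t=1:−1/36 = -1/36
⇒ 3j(4 1 3; 0 0 0)² = 4/63, sgn +1
Racah Σ t=1..1: t=1:−1/120 = -1/120
⇒ 3j(4 1 3; -2 0 2)² = 1/21, sgn +1
4πI² = N·(3j₀)²·(3jₘ)² = 4/7
I = +1·√(0.571429/4π) = 0.21324362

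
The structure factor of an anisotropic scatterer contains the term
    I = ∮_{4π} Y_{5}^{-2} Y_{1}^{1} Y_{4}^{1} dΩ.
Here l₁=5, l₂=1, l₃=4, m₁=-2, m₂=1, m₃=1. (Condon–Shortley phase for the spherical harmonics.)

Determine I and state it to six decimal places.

Checks pass: Σm=0; 10 even; l₃=4∈[4,6].
(2·5+1)(2·1+1)(2·4+1) = 297
Δ: 2! 8! 0! / 11! → 1/495
sum: t=1:−1/576 = -1/576
3j²(5 1 4; 0 0 0) = Δ·Π!·Σ² = 5/99  (sign -1)
sum: t=2:+1/1440 = 1/1440
3j²(5 1 4; -2 1 1) = Δ·Π!·Σ² = 7/165  (sign -1)
combine: 4πI² = 297·5/99·7/165 = 7/11
take √, sign +1: I = 0.22503380

0.225034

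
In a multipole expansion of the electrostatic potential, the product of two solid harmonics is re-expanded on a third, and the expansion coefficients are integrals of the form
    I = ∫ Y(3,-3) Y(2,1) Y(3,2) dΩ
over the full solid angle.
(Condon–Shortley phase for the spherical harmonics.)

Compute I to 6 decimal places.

-0.210261

m-sum 0 ✓  L=8 even ✓  1≤3≤5 ✓
Π(2lᵢ+1) = 7×5×7 = 245
triangle coeff Δ(3,2,3) = 1/3780
Σ_t [0,2]: t=0:+1/24 t=1:−1/4 t=2:+1/24 = -1/6
(3j)²=4/105 [(3 2 3; 0 0 0)], sign=+1
Σ_t [2,2]: t=2:+1/48 = 1/48
(3j)²=5/84 [(3 2 3; -3 1 2)], sign=-1
⇒ 4πI² = 5/9
I = (-1)√(5/9/(4π)) = -0.21026104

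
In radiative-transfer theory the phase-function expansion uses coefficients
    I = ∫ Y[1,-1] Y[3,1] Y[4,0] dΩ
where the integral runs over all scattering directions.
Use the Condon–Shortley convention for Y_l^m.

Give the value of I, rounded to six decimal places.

0.150786

Rules hold: Σm=0, L=8 even, 2≤4≤4.
N = 3·7·9 = 189
Δ = 0!·2!·6!/9! = 1/252
Racah Σ t=0..0: t=0:+1/36 = 1/36
⇒ 3j(1 3 4; 0 0 0)² = 4/63, sgn +1
Racah Σ t=0..0: t=0:+1/96 = 1/96
⇒ 3j(1 3 4; -1 1 0)² = 1/42, sgn +1
4πI² = N·(3j₀)²·(3jₘ)² = 2/7
I = +1·√(0.285714/4π) = 0.15078601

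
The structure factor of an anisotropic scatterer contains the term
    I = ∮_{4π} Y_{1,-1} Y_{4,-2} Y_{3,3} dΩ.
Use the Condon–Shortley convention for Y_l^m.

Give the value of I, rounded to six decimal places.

m-sum 0 ✓  L=8 even ✓  3≤3≤5 ✓
Π(2lᵢ+1) = 3×9×7 = 189
triangle coeff Δ(1,4,3) = 1/252
Σ_t [1,1]: t=1:−1/36 = -1/36
(3j)²=4/63 [(1 4 3; 0 0 0)], sign=+1
Σ_t [2,2]: t=2:+1/1440 = 1/1440
(3j)²=1/252 [(1 4 3; -1 -2 3)], sign=+1
⇒ 4πI² = 1/21
I = (+1)√(1/21/(4π)) = 0.06155813

0.061558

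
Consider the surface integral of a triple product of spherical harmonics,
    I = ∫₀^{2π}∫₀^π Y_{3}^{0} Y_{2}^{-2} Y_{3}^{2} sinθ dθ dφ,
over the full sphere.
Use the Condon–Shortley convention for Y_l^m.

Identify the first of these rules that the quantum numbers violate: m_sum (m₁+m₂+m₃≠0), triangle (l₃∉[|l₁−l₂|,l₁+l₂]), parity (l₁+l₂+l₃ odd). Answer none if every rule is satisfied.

none

Σmᵢ = 0  ✓
l₃∈[|l₁−l₂|,l₁+l₂]=[1,5], have l₃=3  ✓
Σlᵢ = 8 ⇒ even  ✓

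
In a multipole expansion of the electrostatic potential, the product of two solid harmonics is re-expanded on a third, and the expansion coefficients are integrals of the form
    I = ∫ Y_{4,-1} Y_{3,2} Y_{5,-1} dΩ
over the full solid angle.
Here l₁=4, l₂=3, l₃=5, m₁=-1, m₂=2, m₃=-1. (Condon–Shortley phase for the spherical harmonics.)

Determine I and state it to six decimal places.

m-sum 0 ✓  L=12 even ✓  1≤5≤7 ✓
Π(2lᵢ+1) = 9×7×11 = 693
triangle coeff Δ(4,3,5) = 1/180180
Σ_t [0,2]: t=0:+1/576 t=1:−1/144 t=2:+1/576 = -1/288
(3j)²=20/1001 [(4 3 5; 0 0 0)], sign=+1
Σ_t [1,2]: t=1:−1/1152 t=2:+1/432 = 5/3456
(3j)²=625/36036 [(4 3 5; -1 2 -1)], sign=+1
⇒ 4πI² = 3125/13013
I = (+1)√(3125/13013/(4π)) = 0.13823925

0.138239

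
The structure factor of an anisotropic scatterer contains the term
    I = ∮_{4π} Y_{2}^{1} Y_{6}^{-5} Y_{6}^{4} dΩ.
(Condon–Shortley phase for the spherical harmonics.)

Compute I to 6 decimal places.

-0.197649

m-sum 0 ✓  L=14 even ✓  4≤6≤8 ✓
Π(2lᵢ+1) = 5×13×13 = 845
triangle coeff Δ(2,6,6) = 1/90090
Σ_t [0,2]: t=0:+1/69120 t=1:−1/14400 t=2:+1/69120 = -7/172800
(3j)²=14/715 [(2 6 6; 0 0 0)], sign=-1
Σ_t [0,1]: t=0:+1/725760 t=1:−1/7257600 = 1/806400
(3j)²=27/910 [(2 6 6; 1 -5 4)], sign=+1
⇒ 4πI² = 27/55
I = (-1)√(27/55/(4π)) = -0.19764945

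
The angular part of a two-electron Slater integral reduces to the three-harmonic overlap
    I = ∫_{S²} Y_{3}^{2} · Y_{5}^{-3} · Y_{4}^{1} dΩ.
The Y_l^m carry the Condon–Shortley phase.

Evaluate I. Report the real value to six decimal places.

Rules hold: Σm=0, L=12 even, 2≤4≤8.
N = 7·11·9 = 693
Δ = 4!·2!·6!/13! = 1/180180
Racah Σ t=1..3: t=1:−1/576 t=2:+1/144 t=3:−1/576 = 1/288
⇒ 3j(3 5 4; 0 0 0)² = 20/1001, sgn +1
Racah Σ t=0..1: t=0:+1/1152 t=1:−1/1440 = 1/5760
⇒ 3j(3 5 4; 2 -3 1)² = 1/858, sgn -1
4πI² = N·(3j₀)²·(3jₘ)² = 30/1859
I = -1·√(0.0161377/4π) = -0.03583571

-0.035836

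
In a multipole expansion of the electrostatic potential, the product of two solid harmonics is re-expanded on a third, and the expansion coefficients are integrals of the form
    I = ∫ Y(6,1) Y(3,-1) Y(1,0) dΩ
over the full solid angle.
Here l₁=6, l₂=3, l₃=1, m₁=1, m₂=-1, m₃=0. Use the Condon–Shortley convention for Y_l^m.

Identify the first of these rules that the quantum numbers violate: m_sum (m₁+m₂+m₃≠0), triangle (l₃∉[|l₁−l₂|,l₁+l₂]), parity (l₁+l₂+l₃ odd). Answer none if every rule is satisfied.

triangle

Σmᵢ = 0  ✓
l₃∈[|l₁−l₂|,l₁+l₂]=[3,9], have l₃=1  ✗
Σlᵢ = 10 ⇒ even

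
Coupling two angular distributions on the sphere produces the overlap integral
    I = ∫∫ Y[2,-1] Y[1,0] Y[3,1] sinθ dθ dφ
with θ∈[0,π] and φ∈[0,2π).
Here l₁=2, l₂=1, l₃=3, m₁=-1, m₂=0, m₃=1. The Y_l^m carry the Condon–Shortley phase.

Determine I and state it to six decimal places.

Checks pass: Σm=0; 6 even; l₃=3∈[1,3].
(2·2+1)(2·1+1)(2·3+1) = 105
Δ: 0! 4! 2! / 7! → 1/105
sum: t=0:+1/4 = 1/4
3j²(2 1 3; 0 0 0) = Δ·Π!·Σ² = 3/35  (sign -1)
sum: t=0:+1/6 = 1/6
3j²(2 1 3; -1 0 1) = Δ·Π!·Σ² = 8/105  (sign +1)
combine: 4πI² = 105·3/35·8/105 = 24/35
take √, sign -1: I = -0.23359668

-0.233597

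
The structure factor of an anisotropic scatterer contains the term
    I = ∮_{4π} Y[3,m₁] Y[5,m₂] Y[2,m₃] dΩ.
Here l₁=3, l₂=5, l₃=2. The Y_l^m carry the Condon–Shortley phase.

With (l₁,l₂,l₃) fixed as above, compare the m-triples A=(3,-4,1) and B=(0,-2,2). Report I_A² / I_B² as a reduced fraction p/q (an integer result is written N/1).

12/5

Same 3,5,2: normalisation and zero-m 3j drop out of the ratio.
A: Δ: 6! 0! 4! / 11! → 1/2310; sum: t=0:+1/4320 = 1/4320; 3j²(3 5 2; 3 -4 1) = Δ·Π!·Σ² = 2/55  (sign -1)
B: Δ: 6! 0! 4! / 11! → 1/2310; sum: t=3:−1/864 = -1/864; 3j²(3 5 2; 0 -2 2) = Δ·Π!·Σ² = 1/66  (sign -1)
I_A²/I_B² = (2/55)/(1/66) = 12/5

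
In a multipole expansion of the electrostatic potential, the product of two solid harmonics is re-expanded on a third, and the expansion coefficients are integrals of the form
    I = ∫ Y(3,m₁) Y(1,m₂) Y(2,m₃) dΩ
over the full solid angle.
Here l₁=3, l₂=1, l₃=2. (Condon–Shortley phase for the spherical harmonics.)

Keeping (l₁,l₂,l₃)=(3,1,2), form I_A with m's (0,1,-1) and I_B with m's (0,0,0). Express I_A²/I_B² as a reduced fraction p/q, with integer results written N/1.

1/3

l's match ⇒ only the (l;m) 3-j factors differ between A and B.
A: triangle coeff Δ(3,1,2) = 1/105; Σ_t [2,2]: t=2:+1/12 = 1/12; (3j)²=1/35 [(3 1 2; 0 1 -1)], sign=-1
B: triangle coeff Δ(3,1,2) = 1/105; Σ_t [1,1]: t=1:−1/4 = -1/4; (3j)²=3/35 [(3 1 2; 0 0 0)], sign=-1
I_A²/I_B² = (1/35)/(3/35) = 1/3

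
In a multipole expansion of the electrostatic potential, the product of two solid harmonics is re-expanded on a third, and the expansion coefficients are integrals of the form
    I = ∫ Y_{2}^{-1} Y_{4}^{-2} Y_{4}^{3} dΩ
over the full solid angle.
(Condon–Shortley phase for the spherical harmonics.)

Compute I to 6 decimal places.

-0.187702

m-sum 0 ✓  L=10 even ✓  2≤4≤6 ✓
Π(2lᵢ+1) = 5×9×9 = 405
triangle coeff Δ(2,4,4) = 1/13860
Σ_t [0,2]: t=0:+1/192 t=1:−1/36 t=2:+1/192 = -5/288
(3j)²=20/693 [(2 4 4; 0 0 0)], sign=-1
Σ_t [1,2]: t=1:−1/240 t=2:+1/1440 = -1/288
(3j)²=5/132 [(2 4 4; -1 -2 3)], sign=+1
⇒ 4πI² = 375/847
I = (-1)√(375/847/(4π)) = -0.18770204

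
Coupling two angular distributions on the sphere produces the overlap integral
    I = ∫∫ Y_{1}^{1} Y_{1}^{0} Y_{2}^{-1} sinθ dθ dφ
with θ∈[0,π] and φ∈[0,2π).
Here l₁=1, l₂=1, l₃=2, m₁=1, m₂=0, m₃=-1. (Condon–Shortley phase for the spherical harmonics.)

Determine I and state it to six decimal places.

Checks pass: Σm=0; 4 even; l₃=2∈[0,2].
(2·1+1)(2·1+1)(2·2+1) = 45
Δ: 0! 2! 2! / 5! → 1/30
sum: t=0:+1/1 = 1/1
3j²(1 1 2; 0 0 0) = Δ·Π!·Σ² = 2/15  (sign +1)
sum: t=0:+1/2 = 1/2
3j²(1 1 2; 1 0 -1) = Δ·Π!·Σ² = 1/10  (sign -1)
combine: 4πI² = 45·2/15·1/10 = 3/5
take √, sign -1: I = -0.21850969

-0.218510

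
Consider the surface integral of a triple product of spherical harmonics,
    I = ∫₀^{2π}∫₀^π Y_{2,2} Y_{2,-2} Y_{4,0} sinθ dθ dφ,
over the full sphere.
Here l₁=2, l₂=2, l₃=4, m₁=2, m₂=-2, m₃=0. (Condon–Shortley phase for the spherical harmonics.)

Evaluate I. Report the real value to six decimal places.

m-sum 0 ✓  L=8 even ✓  0≤4≤4 ✓
Π(2lᵢ+1) = 5×5×9 = 225
triangle coeff Δ(2,2,4) = 1/630
Σ_t [0,0]: t=0:+1/16 = 1/16
(3j)²=2/35 [(2 2 4; 0 0 0)], sign=+1
Σ_t [0,0]: t=0:+1/576 = 1/576
(3j)²=1/630 [(2 2 4; 2 -2 0)], sign=+1
⇒ 4πI² = 1/49
I = (+1)√(1/49/(4π)) = 0.04029926

0.040299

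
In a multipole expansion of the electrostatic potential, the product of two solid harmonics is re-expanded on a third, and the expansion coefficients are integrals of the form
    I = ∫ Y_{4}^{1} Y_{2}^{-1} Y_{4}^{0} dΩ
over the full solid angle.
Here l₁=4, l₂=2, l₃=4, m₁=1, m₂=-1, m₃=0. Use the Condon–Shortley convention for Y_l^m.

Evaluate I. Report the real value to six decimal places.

-0.044869

Rules hold: Σm=0, L=10 even, 2≤4≤6.
N = 9·5·9 = 405
Δ = 2!·6!·2!/11! = 1/13860
Racah Σ t=0..2: t=0:+1/192 t=1:−1/36 t=2:+1/192 = -5/288
⇒ 3j(4 2 4; 0 0 0)² = 20/693, sgn -1
Racah Σ t=0..1: t=0:+1/72 t=1:−1/96 = 1/288
⇒ 3j(4 2 4; 1 -1 0)² = 1/462, sgn +1
4πI² = N·(3j₀)²·(3jₘ)² = 150/5929
I = -1·√(0.0252994/4π) = -0.04486937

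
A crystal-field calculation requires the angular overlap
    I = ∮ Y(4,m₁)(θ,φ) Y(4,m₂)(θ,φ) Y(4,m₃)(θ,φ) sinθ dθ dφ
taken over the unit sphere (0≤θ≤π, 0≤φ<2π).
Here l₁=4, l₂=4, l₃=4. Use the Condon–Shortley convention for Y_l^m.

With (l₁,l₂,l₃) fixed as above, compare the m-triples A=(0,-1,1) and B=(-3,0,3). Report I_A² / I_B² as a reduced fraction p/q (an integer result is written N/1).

Shared (l₁,l₂,l₃)=(4,4,4): N and (l;000)² cancel in I_A²/I_B².
A: Δ = 4!·4!·4!/13! = 1/450450; Racah Σ t=0..3: t=0:+1/3456 t=1:−1/144 t=2:+1/96 t=3:−1/864 = 1/384; ⇒ 3j(4 4 4; 0 -1 1)² = 9/2002, sgn -1
B: Δ = 4!·4!·4!/13! = 1/450450; Racah Σ t=3..4: t=3:−1/864 t=4:+1/3456 = -1/1152; ⇒ 3j(4 4 4; -3 0 3)² = 7/286, sgn +1
I_A²/I_B² = (9/2002)/(7/286) = 9/49

9/49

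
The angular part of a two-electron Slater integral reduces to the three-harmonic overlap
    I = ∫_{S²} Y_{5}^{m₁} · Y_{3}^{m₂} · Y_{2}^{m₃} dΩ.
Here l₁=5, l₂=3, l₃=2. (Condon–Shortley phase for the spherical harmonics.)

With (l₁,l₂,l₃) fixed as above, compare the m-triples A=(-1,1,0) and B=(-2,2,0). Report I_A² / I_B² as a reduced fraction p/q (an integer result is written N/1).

l's match ⇒ only the (l;m) 3-j factors differ between A and B.
A: triangle coeff Δ(5,3,2) = 1/2310; Σ_t [4,4]: t=4:+1/192 = 1/192; (3j)²=3/77 [(5 3 2; -1 1 0)], sign=+1
B: triangle coeff Δ(5,3,2) = 1/2310; Σ_t [5,5]: t=5:−1/480 = -1/480; (3j)²=3/110 [(5 3 2; -2 2 0)], sign=-1
I_A²/I_B² = (3/77)/(3/110) = 10/7

10/7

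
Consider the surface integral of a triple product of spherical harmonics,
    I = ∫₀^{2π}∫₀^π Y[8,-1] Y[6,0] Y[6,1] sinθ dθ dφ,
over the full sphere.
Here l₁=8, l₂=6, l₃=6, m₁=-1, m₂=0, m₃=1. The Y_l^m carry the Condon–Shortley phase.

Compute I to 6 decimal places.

Rules hold: Σm=0, L=20 even, 2≤6≤14.
N = 17·13·13 = 2873
Δ = 8!·8!·4!/21! = 1/1309458150
Racah Σ t=2..6: t=2:+1/49766400 t=3:−1/3110400 t=4:+1/1327104 t=5:−1/3110400 t=6:+1/49766400 = 1/6635520
⇒ 3j(8 6 6; 0 0 0)² = 350/46189, sgn +1
Racah Σ t=2..6: t=2:+1/174182400 t=3:−1/6220800 t=4:+1/1658880 t=5:−1/2488320 t=6:+1/24883200 = 1/11612160
⇒ 3j(8 6 6; -1 0 1)² = 150/46189, sgn -1
4πI² = N·(3j₀)²·(3jₘ)² = 52500/742577
I = -1·√(0.0706997/4π) = -0.07500738

-0.075007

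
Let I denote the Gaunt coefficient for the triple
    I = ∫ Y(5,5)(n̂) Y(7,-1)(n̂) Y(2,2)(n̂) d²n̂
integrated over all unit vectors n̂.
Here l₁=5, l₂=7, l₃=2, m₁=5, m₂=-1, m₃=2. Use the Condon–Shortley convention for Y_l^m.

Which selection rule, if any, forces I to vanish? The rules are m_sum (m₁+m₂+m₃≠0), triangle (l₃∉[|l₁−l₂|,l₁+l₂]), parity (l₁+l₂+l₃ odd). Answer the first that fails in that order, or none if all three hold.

Σmᵢ = 6  ✗
l₃∈[|l₁−l₂|,l₁+l₂]=[2,12], have l₃=2
Σlᵢ = 14 ⇒ even

m_sum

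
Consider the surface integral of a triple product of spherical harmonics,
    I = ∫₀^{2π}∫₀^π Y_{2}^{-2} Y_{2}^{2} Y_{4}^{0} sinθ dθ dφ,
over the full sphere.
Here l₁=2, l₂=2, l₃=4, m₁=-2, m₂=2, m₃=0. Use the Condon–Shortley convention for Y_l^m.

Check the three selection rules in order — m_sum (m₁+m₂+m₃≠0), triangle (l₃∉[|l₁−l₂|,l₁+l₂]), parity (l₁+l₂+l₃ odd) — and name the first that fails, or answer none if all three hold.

m₁+m₂+m₃ = -2 + 2 + 0 = 0  ✓
triangle: |2−2|=0 ≤ l₃=4 ≤ 2+2=4  ✓
parity: l₁+l₂+l₃ = 8 is even  ✓

none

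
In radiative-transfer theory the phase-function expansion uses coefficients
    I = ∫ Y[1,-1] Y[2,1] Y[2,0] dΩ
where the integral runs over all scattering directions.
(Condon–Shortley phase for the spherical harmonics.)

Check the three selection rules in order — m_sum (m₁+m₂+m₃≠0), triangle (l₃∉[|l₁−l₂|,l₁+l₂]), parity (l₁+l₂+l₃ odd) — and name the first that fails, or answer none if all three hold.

Σmᵢ = 0  ✓
l₃∈[|l₁−l₂|,l₁+l₂]=[1,3], have l₃=2  ✓
Σlᵢ = 5 ⇒ odd  ✗

parity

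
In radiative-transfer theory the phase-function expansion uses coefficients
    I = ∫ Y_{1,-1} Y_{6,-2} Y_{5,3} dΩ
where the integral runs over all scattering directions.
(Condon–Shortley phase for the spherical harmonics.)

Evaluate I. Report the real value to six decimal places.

0.100084

Checks pass: Σm=0; 12 even; l₃=5∈[5,7].
(2·1+1)(2·6+1)(2·5+1) = 429
Δ: 2! 0! 10! / 13! → 1/858
sum: t=1:−1/14400 = -1/14400
3j²(1 6 5; 0 0 0) = Δ·Π!·Σ² = 6/143  (sign +1)
sum: t=2:+1/161280 = 1/161280
3j²(1 6 5; -1 -2 3) = Δ·Π!·Σ² = 1/143  (sign +1)
combine: 4πI² = 429·6/143·1/143 = 18/143
take √, sign +1: I = 0.10008369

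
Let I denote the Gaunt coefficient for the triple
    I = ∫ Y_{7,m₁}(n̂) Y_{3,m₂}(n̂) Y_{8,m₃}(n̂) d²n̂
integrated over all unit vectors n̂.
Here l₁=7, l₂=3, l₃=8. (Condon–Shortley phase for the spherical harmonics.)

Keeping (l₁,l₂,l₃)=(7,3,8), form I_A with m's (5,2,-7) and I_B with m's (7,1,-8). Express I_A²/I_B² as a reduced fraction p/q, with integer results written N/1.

l's match ⇒ only the (l;m) 3-j factors differ between A and B.
A: triangle coeff Δ(7,3,8) = 1/5290740; Σ_t [1,2]: t=1:−1/958003200 t=2:+1/5748019200 = -1/1149603840; (3j)²=125/5814 [(7 3 8; 5 2 -7)], sign=+1
B: triangle coeff Δ(7,3,8) = 1/5290740; Σ_t [0,0]: t=0:+1/22992076800 = 1/22992076800; (3j)²=91/2907 [(7 3 8; 7 1 -8)], sign=+1
I_A²/I_B² = (125/5814)/(91/2907) = 125/182

125/182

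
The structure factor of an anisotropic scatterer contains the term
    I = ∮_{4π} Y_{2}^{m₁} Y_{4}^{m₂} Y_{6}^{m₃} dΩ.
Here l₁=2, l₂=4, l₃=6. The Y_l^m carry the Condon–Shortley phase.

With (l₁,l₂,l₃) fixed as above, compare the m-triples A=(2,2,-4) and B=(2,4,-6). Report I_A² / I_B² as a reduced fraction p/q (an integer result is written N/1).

Same 2,4,6: normalisation and zero-m 3j drop out of the ratio.
A: Δ: 0! 4! 8! / 13! → 1/6435; sum: t=0:+1/34560 = 1/34560; 3j²(2 4 6; 2 2 -4) = Δ·Π!·Σ² = 14/429  (sign +1)
B: Δ: 0! 4! 8! / 13! → 1/6435; sum: t=0:+1/967680 = 1/967680; 3j²(2 4 6; 2 4 -6) = Δ·Π!·Σ² = 1/13  (sign +1)
I_A²/I_B² = (14/429)/(1/13) = 14/33

14/33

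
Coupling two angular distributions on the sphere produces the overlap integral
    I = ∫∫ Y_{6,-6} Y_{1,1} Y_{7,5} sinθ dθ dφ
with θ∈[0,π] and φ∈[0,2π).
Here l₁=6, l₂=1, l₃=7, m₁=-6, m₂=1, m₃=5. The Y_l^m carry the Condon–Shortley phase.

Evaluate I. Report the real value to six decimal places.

m-sum 0 ✓  L=14 even ✓  5≤7≤7 ✓
Π(2lᵢ+1) = 13×3×15 = 585
triangle coeff Δ(6,1,7) = 1/1365
Σ_t [0,0]: t=0:+1/518400 = 1/518400
(3j)²=7/195 [(6 1 7; 0 0 0)], sign=-1
Σ_t [0,0]: t=0:+1/958003200 = 1/958003200
(3j)²=1/1365 [(6 1 7; -6 1 5)], sign=+1
⇒ 4πI² = 1/65
I = (-1)√(1/65/(4π)) = -0.03498955

-0.034990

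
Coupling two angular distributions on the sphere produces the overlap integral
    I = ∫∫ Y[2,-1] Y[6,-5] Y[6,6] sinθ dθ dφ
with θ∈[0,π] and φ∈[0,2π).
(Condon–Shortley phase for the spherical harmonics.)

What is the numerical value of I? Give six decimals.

0.178412

Rules hold: Σm=0, L=14 even, 4≤6≤8.
N = 5·13·13 = 845
Δ = 2!·2!·10!/15! = 1/90090
Racah Σ t=0..2: t=0:+1/69120 t=1:−1/14400 t=2:+1/69120 = -7/172800
⇒ 3j(2 6 6; 0 0 0)² = 14/715, sgn -1
Racah Σ t=1..1: t=1:−1/7257600 = -1/7257600
⇒ 3j(2 6 6; -1 -5 6)² = 11/455, sgn -1
4πI² = N·(3j₀)²·(3jₘ)² = 2/5
I = +1·√(0.4/4π) = 0.17841241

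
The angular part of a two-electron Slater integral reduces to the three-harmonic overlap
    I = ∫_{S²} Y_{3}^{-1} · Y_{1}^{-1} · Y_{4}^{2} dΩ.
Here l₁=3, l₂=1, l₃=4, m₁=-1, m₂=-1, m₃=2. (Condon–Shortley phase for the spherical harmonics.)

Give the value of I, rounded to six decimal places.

Rules hold: Σm=0, L=8 even, 2≤4≤4.
N = 7·3·9 = 189
Δ = 0!·6!·2!/9! = 1/252
Racah Σ t=0..0: t=0:+1/36 = 1/36
⇒ 3j(3 1 4; 0 0 0)² = 4/63, sgn +1
Racah Σ t=0..0: t=0:+1/96 = 1/96
⇒ 3j(3 1 4; -1 -1 2)² = 5/84, sgn +1
4πI² = N·(3j₀)²·(3jₘ)² = 5/7
I = +1·√(0.714286/4π) = 0.23841361

0.238414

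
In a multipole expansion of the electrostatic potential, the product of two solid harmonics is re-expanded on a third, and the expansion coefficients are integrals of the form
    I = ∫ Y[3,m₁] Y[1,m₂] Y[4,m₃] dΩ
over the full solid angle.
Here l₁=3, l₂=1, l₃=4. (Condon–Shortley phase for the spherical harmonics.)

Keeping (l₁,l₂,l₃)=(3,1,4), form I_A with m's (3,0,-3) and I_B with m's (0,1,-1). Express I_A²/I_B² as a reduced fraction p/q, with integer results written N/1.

Same 3,1,4: normalisation and zero-m 3j drop out of the ratio.
A: Δ: 0! 6! 2! / 9! → 1/252; sum: t=0:+1/720 = 1/720; 3j²(3 1 4; 3 0 -3) = Δ·Π!·Σ² = 1/36  (sign -1)
B: Δ: 0! 6! 2! / 9! → 1/252; sum: t=0:+1/72 = 1/72; 3j²(3 1 4; 0 1 -1) = Δ·Π!·Σ² = 5/126  (sign -1)
I_A²/I_B² = (1/36)/(5/126) = 7/10

7/10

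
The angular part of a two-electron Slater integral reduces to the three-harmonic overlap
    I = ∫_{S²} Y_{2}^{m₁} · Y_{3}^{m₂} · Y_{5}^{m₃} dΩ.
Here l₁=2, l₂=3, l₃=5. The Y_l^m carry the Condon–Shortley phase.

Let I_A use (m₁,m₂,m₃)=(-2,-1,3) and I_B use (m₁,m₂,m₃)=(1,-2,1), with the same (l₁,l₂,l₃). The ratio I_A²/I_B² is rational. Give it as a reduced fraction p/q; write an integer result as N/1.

l's match ⇒ only the (l;m) 3-j factors differ between A and B.
A: triangle coeff Δ(2,3,5) = 1/2310; Σ_t [0,0]: t=0:+1/1152 = 1/1152; (3j)²=1/33 [(2 3 5; -2 -1 3)], sign=+1
B: triangle coeff Δ(2,3,5) = 1/2310; Σ_t [0,0]: t=0:+1/720 = 1/720; (3j)²=4/385 [(2 3 5; 1 -2 1)], sign=+1
I_A²/I_B² = (1/33)/(4/385) = 35/12

35/12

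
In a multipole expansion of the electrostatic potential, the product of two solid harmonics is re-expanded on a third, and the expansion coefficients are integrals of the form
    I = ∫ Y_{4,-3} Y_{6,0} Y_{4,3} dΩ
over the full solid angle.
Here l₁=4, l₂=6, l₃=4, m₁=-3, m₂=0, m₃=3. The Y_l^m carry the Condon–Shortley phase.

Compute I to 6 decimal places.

Rules hold: Σm=0, L=14 even, 2≤4≤10.
N = 9·13·9 = 1053
Δ = 6!·2!·6!/15! = 1/1261260
Racah Σ t=2..4: t=2:+1/4608 t=3:−1/1296 t=4:+1/4608 = -7/20736
⇒ 3j(4 6 4; 0 0 0)² = 20/1287, sgn -1
Racah Σ t=5..6: t=5:−1/28800 t=6:+1/518400 = -17/518400
⇒ 3j(4 6 4; -3 0 3)² = 289/25740, sgn +1
4πI² = N·(3j₀)²·(3jₘ)² = 289/1573
I = -1·√(0.183725/4π) = -0.12091485

-0.120915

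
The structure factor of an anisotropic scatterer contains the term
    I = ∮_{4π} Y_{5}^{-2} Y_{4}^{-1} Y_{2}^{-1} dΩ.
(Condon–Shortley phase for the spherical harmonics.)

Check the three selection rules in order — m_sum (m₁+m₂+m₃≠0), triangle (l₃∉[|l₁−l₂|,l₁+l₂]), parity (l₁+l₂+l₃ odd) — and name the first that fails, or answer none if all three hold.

azimuthal sum: -2 − 1 − 1 = -4  ✗
1 ≤ 2 ≤ 9 (triangle on l)
L = 5 + 4 + 2 = 11 (odd)

m_sum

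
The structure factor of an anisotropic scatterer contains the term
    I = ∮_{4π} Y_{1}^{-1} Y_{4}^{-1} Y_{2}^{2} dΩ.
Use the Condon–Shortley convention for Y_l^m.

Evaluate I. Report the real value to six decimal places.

0.000000

l₃=2 ∉ [3,5] — triangle fails ⇒ I = 0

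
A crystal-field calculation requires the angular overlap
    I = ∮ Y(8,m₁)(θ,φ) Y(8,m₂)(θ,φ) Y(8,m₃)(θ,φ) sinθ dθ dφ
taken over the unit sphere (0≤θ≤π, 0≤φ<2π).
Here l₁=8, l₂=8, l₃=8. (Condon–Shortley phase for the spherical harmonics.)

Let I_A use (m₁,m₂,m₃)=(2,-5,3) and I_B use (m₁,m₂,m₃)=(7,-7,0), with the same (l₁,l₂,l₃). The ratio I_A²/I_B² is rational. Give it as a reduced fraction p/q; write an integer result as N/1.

12/91

l's match ⇒ only the (l;m) 3-j factors differ between A and B.
A: triangle coeff Δ(8,8,8) = 1/236637794250; Σ_t [0,3]: t=0:+1/41803776000 t=1:−1/5225472000 t=2:+1/4180377600 t=3:−1/20901888000 = 1/41803776000; (3j)²=42/37145 [(8 8 8; 2 -5 3)], sign=-1
B: triangle coeff Δ(8,8,8) = 1/236637794250; Σ_t [0,1]: t=0:+1/1024192512000 t=1:−1/8193540096000 = 1/1170505728000; (3j)²=637/74290 [(8 8 8; 7 -7 0)], sign=+1
I_A²/I_B² = (42/37145)/(637/74290) = 12/91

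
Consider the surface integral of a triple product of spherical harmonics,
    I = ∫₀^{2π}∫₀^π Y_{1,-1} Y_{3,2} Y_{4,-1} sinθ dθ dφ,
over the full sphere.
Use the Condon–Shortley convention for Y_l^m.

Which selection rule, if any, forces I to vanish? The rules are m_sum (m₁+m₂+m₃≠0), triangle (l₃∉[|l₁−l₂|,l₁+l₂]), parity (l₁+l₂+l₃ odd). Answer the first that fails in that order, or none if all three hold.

none

m₁+m₂+m₃ = -1 + 2 − 1 = 0  ✓
triangle: |1−3|=2 ≤ l₃=4 ≤ 1+3=4  ✓
parity: l₁+l₂+l₃ = 8 is even  ✓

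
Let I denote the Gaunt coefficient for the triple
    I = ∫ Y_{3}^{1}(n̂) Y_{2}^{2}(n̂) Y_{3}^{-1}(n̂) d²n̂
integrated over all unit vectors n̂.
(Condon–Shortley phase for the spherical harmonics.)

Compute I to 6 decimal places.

Σmᵢ = 2 ≠ 0, so the φ-integral vanishes; I = 0

0.000000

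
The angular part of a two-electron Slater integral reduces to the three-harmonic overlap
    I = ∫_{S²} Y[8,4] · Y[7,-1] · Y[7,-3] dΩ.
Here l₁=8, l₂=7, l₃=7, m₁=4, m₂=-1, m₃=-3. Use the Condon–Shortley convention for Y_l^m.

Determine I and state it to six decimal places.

-0.051772

m-sum 0 ✓  L=22 even ✓  1≤7≤15 ✓
Π(2lᵢ+1) = 17×15×15 = 3825
triangle coeff Δ(8,7,7) = 1/22086194130
Σ_t [1,7]: t=1:−1/18289152000 t=2:+1/248832000 t=3:−1/24883200 t=4:+1/11943936 t=5:−1/24883200 t=6:+1/248832000 t=7:−1/18289152000 = 11/975421440
(3j)²=1750/289731 [(8 7 7; 0 0 0)], sign=-1
Σ_t [0,4]: t=0:+1/16721510400 t=1:−1/435456000 t=2:+1/99532800 t=3:−1/130636800 t=4:+1/1114767360 = 11/10450944000
(3j)²=704/482885 [(8 7 7; 4 -1 -3)], sign=+1
⇒ 4πI² = 18480000/548653937
I = (-1)√(18480000/548653937/(4π)) = -0.05177222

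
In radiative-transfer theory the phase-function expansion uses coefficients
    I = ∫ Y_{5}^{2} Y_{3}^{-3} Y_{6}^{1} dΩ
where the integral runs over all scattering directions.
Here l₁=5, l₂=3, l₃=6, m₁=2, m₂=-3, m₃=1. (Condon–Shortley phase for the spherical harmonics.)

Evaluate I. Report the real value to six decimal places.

m-sum 0 ✓  L=14 even ✓  2≤6≤8 ✓
Π(2lᵢ+1) = 11×7×13 = 1001
triangle coeff Δ(5,3,6) = 1/675675
Σ_t [0,2]: t=0:+1/8640 t=1:−1/2304 t=2:+1/8640 = -7/34560
(3j)²=7/429 [(5 3 6; 0 0 0)], sign=-1
Σ_t [0,0]: t=0:+1/34560 = 1/34560
(3j)²=7/429 [(5 3 6; 2 -3 1)], sign=-1
⇒ 4πI² = 343/1287
I = (+1)√(343/1287/(4π)) = 0.14563067

0.145631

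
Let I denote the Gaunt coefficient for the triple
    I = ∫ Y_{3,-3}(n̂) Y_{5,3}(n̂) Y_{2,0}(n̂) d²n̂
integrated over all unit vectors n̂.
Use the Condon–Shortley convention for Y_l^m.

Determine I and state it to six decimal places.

-0.126792

m-sum 0 ✓  L=10 even ✓  2≤2≤8 ✓
Π(2lᵢ+1) = 7×11×5 = 385
triangle coeff Δ(3,5,2) = 1/2310
Σ_t [3,3]: t=3:−1/144 = -1/144
(3j)²=10/231 [(3 5 2; 0 0 0)], sign=-1
Σ_t [6,6]: t=6:+1/2880 = 1/2880
(3j)²=2/165 [(3 5 2; -3 3 0)], sign=+1
⇒ 4πI² = 20/99
I = (-1)√(20/99/(4π)) = -0.12679218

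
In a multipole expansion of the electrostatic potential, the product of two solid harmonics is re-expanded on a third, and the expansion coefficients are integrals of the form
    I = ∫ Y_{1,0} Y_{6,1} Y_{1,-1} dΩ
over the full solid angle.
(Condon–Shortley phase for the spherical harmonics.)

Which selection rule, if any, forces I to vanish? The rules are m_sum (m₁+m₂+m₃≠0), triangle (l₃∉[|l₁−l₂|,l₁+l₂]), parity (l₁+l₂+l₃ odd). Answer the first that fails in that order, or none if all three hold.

Σmᵢ = 0  ✓
l₃∈[|l₁−l₂|,l₁+l₂]=[5,7], have l₃=1  ✗
Σlᵢ = 8 ⇒ even

triangle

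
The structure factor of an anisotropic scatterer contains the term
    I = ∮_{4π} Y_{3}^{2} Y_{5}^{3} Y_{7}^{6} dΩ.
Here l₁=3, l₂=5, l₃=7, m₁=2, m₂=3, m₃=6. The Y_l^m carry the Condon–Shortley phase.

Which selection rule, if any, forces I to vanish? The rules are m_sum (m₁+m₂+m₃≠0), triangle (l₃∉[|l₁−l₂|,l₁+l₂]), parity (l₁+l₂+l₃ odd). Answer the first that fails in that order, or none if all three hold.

m_sum

azimuthal sum: 2 + 3 + 6 = 11  ✗
2 ≤ 7 ≤ 8 (triangle on l)
L = 3 + 5 + 7 = 15 (odd)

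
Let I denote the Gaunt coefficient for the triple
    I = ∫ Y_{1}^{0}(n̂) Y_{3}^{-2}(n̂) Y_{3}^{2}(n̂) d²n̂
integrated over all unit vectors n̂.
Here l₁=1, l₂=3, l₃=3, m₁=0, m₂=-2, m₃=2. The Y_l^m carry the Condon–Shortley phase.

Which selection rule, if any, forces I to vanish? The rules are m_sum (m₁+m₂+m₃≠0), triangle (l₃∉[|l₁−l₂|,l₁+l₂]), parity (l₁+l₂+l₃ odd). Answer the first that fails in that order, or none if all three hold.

m₁+m₂+m₃ = 0 − 2 + 2 = 0  ✓
triangle: |1−3|=2 ≤ l₃=3 ≤ 1+3=4  ✓
parity: l₁+l₂+l₃ = 7 is odd  ✗

parity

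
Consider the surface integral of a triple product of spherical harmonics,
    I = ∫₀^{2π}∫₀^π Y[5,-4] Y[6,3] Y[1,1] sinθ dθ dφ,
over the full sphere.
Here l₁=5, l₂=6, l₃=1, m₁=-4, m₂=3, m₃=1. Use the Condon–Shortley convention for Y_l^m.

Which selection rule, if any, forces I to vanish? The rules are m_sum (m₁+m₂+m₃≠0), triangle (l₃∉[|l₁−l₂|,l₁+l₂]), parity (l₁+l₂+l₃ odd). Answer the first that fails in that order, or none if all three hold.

Σmᵢ = 0  ✓
l₃∈[|l₁−l₂|,l₁+l₂]=[1,11], have l₃=1  ✓
Σlᵢ = 12 ⇒ even  ✓

none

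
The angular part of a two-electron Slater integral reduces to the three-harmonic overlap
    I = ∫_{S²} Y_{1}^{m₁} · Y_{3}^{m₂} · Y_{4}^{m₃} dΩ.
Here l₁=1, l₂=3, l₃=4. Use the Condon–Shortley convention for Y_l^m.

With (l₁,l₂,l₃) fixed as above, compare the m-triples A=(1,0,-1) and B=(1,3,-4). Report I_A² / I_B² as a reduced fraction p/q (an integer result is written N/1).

Shared (l₁,l₂,l₃)=(1,3,4): N and (l;000)² cancel in I_A²/I_B².
A: Δ = 0!·2!·6!/9! = 1/252; Racah Σ t=0..0: t=0:+1/72 = 1/72; ⇒ 3j(1 3 4; 1 0 -1)² = 5/126, sgn -1
B: Δ = 0!·2!·6!/9! = 1/252; Racah Σ t=0..0: t=0:+1/1440 = 1/1440; ⇒ 3j(1 3 4; 1 3 -4)² = 1/9, sgn +1
I_A²/I_B² = (5/126)/(1/9) = 5/14

5/14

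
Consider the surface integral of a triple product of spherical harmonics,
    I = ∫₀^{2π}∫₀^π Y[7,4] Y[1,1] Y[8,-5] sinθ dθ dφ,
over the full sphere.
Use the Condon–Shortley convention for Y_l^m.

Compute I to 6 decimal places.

-0.270230

Checks pass: Σm=0; 16 even; l₃=8∈[6,8].
(2·7+1)(2·1+1)(2·8+1) = 765
Δ: 0! 14! 2! / 17! → 1/2040
sum: t=0:+1/25401600 = 1/25401600
3j²(7 1 8; 0 0 0) = Δ·Π!·Σ² = 8/255  (sign +1)
sum: t=0:+1/479001600 = 1/479001600
3j²(7 1 8; 4 1 -5) = Δ·Π!·Σ² = 13/340  (sign -1)
combine: 4πI² = 765·8/255·13/340 = 78/85
take √, sign -1: I = -0.27022959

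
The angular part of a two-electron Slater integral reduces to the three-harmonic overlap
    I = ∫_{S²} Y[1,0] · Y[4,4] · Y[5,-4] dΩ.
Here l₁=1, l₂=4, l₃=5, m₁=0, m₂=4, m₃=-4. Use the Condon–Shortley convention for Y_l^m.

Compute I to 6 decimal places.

Rules hold: Σm=0, L=10 even, 3≤5≤5.
N = 3·9·11 = 297
Δ = 0!·2!·8!/11! = 1/495
Racah Σ t=0..0: t=0:+1/576 = 1/576
⇒ 3j(1 4 5; 0 0 0)² = 5/99, sgn -1
Racah Σ t=0..0: t=0:+1/40320 = 1/40320
⇒ 3j(1 4 5; 0 4 -4)² = 1/55, sgn -1
4πI² = N·(3j₀)²·(3jₘ)² = 3/11
I = +1·√(0.272727/4π) = 0.14731920

0.147319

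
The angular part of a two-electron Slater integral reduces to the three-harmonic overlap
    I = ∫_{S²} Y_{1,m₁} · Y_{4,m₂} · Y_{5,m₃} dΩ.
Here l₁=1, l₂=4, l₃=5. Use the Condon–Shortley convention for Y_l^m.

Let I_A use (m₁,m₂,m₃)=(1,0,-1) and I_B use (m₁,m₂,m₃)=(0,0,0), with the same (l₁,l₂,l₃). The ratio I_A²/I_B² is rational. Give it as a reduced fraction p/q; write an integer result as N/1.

Same 1,4,5: normalisation and zero-m 3j drop out of the ratio.
A: Δ: 0! 2! 8! / 11! → 1/495; sum: t=0:+1/1152 = 1/1152; 3j²(1 4 5; 1 0 -1) = Δ·Π!·Σ² = 1/33  (sign +1)
B: Δ: 0! 2! 8! / 11! → 1/495; sum: t=0:+1/576 = 1/576; 3j²(1 4 5; 0 0 0) = Δ·Π!·Σ² = 5/99  (sign -1)
I_A²/I_B² = (1/33)/(5/99) = 3/5

3/5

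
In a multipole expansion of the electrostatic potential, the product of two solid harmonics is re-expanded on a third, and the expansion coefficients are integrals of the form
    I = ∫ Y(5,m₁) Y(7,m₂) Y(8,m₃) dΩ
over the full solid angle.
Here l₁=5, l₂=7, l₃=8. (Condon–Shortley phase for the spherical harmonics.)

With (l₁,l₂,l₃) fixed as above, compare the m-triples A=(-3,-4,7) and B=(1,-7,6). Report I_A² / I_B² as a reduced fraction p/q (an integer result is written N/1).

36/65

Shared (l₁,l₂,l₃)=(5,7,8): N and (l;000)² cancel in I_A²/I_B².
A: Δ = 4!·6!·10!/21! = 1/814773960; Racah Σ t=2..3: t=2:+1/1045094400 t=3:−1/2612736000 = 1/1741824000; ⇒ 3j(5 7 8; -3 -4 7)² = 33/3230, sgn -1
B: Δ = 4!·6!·10!/21! = 1/814773960; Racah Σ t=0..0: t=0:+1/4180377600 = 1/4180377600; ⇒ 3j(5 7 8; 1 -7 6)² = 143/7752, sgn +1
I_A²/I_B² = (33/3230)/(143/7752) = 36/65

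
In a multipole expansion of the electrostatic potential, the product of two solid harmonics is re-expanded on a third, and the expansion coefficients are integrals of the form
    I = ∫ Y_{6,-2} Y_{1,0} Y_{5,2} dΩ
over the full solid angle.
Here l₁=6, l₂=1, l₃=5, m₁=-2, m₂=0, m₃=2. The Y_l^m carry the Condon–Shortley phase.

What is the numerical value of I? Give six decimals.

Rules hold: Σm=0, L=12 even, 5≤5≤7.
N = 13·3·11 = 429
Δ = 2!·10!·0!/13! = 1/858
Racah Σ t=1..1: t=1:−1/14400 = -1/14400
⇒ 3j(6 1 5; 0 0 0)² = 6/143, sgn +1
Racah Σ t=1..1: t=1:−1/30240 = -1/30240
⇒ 3j(6 1 5; -2 0 2)² = 16/429, sgn +1
4πI² = N·(3j₀)²·(3jₘ)² = 96/143
I = +1·√(0.671329/4π) = 0.23113338

0.231133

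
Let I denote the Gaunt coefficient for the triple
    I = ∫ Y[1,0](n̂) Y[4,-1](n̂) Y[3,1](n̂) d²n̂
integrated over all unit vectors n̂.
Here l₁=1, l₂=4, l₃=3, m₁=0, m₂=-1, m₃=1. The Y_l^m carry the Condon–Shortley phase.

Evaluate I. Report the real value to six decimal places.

-0.238414

Rules hold: Σm=0, L=8 even, 3≤3≤5.
N = 3·9·7 = 189
Δ = 2!·0!·6!/9! = 1/252
Racah Σ t=1..1: t=1:−1/36 = -1/36
⇒ 3j(1 4 3; 0 0 0)² = 4/63, sgn +1
Racah Σ t=1..1: t=1:−1/48 = -1/48
⇒ 3j(1 4 3; 0 -1 1)² = 5/84, sgn -1
4πI² = N·(3j₀)²·(3jₘ)² = 5/7
I = -1·√(0.714286/4π) = -0.23841361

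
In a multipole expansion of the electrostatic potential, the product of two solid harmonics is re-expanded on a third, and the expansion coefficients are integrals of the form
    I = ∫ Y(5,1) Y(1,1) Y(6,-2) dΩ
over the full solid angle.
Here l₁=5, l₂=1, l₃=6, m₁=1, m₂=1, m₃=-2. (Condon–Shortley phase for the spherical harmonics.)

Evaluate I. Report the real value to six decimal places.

Checks pass: Σm=0; 12 even; l₃=6∈[4,6].
(2·5+1)(2·1+1)(2·6+1) = 429
Δ: 0! 10! 2! / 13! → 1/858
sum: t=0:+1/14400 = 1/14400
3j²(5 1 6; 0 0 0) = Δ·Π!·Σ² = 6/143  (sign +1)
sum: t=0:+1/34560 = 1/34560
3j²(5 1 6; 1 1 -2) = Δ·Π!·Σ² = 14/429  (sign +1)
combine: 4πI² = 429·6/143·14/429 = 84/143
take √, sign +1: I = 0.21620548

0.216205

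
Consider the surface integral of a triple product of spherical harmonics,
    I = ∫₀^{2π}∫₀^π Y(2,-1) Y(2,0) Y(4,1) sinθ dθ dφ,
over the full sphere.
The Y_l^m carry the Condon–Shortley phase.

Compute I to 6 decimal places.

m-sum 0 ✓  L=8 even ✓  0≤4≤4 ✓
Π(2lᵢ+1) = 5×5×9 = 225
triangle coeff Δ(2,2,4) = 1/630
Σ_t [0,0]: t=0:+1/16 = 1/16
(3j)²=2/35 [(2 2 4; 0 0 0)], sign=+1
Σ_t [0,0]: t=0:+1/24 = 1/24
(3j)²=1/21 [(2 2 4; -1 0 1)], sign=-1
⇒ 4πI² = 30/49
I = (-1)√(30/49/(4π)) = -0.22072812

-0.220728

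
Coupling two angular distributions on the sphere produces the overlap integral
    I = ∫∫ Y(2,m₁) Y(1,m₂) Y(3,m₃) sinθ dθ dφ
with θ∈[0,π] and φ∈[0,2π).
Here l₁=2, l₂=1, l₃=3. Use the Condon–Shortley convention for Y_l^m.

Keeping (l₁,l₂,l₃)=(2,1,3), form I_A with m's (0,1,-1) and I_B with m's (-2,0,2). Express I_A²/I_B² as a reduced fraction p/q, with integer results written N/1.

l's match ⇒ only the (l;m) 3-j factors differ between A and B.
A: triangle coeff Δ(2,1,3) = 1/105; Σ_t [0,0]: t=0:+1/8 = 1/8; (3j)²=2/35 [(2 1 3; 0 1 -1)], sign=+1
B: triangle coeff Δ(2,1,3) = 1/105; Σ_t [0,0]: t=0:+1/24 = 1/24; (3j)²=1/21 [(2 1 3; -2 0 2)], sign=-1
I_A²/I_B² = (2/35)/(1/21) = 6/5

6/5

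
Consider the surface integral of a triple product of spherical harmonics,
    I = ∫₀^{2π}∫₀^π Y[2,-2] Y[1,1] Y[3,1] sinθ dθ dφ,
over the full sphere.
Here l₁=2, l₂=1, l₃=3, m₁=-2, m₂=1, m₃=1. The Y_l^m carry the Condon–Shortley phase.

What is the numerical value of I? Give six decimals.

-0.082589

m-sum 0 ✓  L=6 even ✓  1≤3≤3 ✓
Π(2lᵢ+1) = 5×3×7 = 105
triangle coeff Δ(2,1,3) = 1/105
Σ_t [0,0]: t=0:+1/4 = 1/4
(3j)²=3/35 [(2 1 3; 0 0 0)], sign=-1
Σ_t [0,0]: t=0:+1/48 = 1/48
(3j)²=1/105 [(2 1 3; -2 1 1)], sign=+1
⇒ 4πI² = 3/35
I = (-1)√(3/35/(4π)) = -0.08258890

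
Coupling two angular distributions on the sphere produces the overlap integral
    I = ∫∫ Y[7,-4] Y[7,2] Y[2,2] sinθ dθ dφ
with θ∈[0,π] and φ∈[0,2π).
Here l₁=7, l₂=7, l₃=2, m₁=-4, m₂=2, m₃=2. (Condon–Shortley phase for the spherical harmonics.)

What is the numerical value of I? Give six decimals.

Checks pass: Σm=0; 16 even; l₃=2∈[0,14].
(2·7+1)(2·7+1)(2·2+1) = 1125
Δ: 12! 2! 2! / 17! → 1/185640
sum: t=5:−1/2419200 t=6:+1/518400 t=7:−1/2419200 = 1/907200
3j²(7 7 2; 0 0 0) = Δ·Π!·Σ² = 56/3315  (sign +1)
sum: t=9:−1/8709120 = -1/8709120
3j²(7 7 2; -4 2 2) = Δ·Π!·Σ² = 55/3094  (sign -1)
combine: 4πI² = 1125·56/3315·55/3094 = 16500/48841
take √, sign -1: I = -0.16396259

-0.163963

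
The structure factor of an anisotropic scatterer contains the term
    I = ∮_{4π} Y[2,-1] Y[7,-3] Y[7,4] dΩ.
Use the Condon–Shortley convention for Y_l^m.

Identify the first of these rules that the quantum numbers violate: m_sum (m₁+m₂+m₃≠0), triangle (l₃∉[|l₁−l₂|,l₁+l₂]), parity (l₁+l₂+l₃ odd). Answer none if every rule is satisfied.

m₁+m₂+m₃ = -1 − 3 + 4 = 0  ✓
triangle: |2−7|=5 ≤ l₃=7 ≤ 2+7=9  ✓
parity: l₁+l₂+l₃ = 16 is even  ✓

none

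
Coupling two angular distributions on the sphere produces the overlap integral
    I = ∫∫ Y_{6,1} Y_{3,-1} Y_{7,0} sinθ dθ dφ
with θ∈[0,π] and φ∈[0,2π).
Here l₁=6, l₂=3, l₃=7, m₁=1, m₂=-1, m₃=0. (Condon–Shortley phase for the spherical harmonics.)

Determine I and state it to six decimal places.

Checks pass: Σm=0; 16 even; l₃=7∈[3,9].
(2·6+1)(2·3+1)(2·7+1) = 1365
Δ: 2! 10! 4! / 17! → 1/2042040
sum: t=0:+1/207360 t=1:−1/57600 t=2:+1/207360 = -1/129600
3j²(6 3 7; 0 0 0) = Δ·Π!·Σ² = 168/12155  (sign +1)
sum: t=0:+1/115200 t=1:−1/103680 t=2:+1/1451520 = -1/3628800
3j²(6 3 7; 1 -1 0) = Δ·Π!·Σ² = 1/36465  (sign +1)
combine: 4πI² = 1365·168/12155·1/36465 = 1176/2272985
take √, sign +1: I = 0.00641653

0.006417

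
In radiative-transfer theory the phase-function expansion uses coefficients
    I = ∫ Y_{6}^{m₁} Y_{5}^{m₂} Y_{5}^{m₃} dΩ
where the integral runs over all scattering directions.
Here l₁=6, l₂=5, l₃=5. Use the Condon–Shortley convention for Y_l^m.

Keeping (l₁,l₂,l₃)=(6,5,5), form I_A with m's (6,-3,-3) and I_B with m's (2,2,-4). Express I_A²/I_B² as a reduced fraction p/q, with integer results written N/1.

Shared (l₁,l₂,l₃)=(6,5,5): N and (l;000)² cancel in I_A²/I_B².
A: Δ = 6!·6!·4!/17! = 1/28588560; Racah Σ t=0..0: t=0:+1/2073600 = 1/2073600; ⇒ 3j(6 5 5; 6 -3 -3)² = 28/1105, sgn +1
B: Δ = 6!·6!·4!/17! = 1/28588560; Racah Σ t=3..4: t=3:−1/103680 t=4:+1/207360 = -1/207360; ⇒ 3j(6 5 5; 2 2 -4)² = 21/2431, sgn +1
I_A²/I_B² = (28/1105)/(21/2431) = 44/15

44/15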